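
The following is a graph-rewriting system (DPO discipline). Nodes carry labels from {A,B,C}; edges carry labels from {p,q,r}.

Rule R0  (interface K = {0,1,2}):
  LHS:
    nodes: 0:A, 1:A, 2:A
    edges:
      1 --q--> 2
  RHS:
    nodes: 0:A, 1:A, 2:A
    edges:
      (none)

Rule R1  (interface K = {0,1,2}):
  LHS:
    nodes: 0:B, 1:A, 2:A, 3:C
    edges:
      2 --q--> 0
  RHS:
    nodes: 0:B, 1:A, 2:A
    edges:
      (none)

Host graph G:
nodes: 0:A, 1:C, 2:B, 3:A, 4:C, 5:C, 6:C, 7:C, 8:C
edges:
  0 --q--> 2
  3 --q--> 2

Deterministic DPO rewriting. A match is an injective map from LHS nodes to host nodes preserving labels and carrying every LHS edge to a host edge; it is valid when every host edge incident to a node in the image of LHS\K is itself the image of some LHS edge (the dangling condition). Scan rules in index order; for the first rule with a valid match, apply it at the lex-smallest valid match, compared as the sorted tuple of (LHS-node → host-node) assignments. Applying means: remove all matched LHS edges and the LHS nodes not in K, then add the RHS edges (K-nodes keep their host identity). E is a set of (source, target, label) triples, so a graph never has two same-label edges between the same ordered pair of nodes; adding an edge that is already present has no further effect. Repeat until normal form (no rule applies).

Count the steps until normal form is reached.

Answer: 2

Derivation:
[0] host  ⇒  9 nodes, 2 edges  {0-q->2 3-q->2}
[1] R1 @ {0↦2, 1↦0, 2↦3, 3↦1}  ⇒  8 nodes, 1 edges  {0-q->2}
[2] R1 @ {0↦2, 1↦3, 2↦0, 3↦4}  ⇒  7 nodes, 0 edges  {∅}
halt: no rule applies after step 2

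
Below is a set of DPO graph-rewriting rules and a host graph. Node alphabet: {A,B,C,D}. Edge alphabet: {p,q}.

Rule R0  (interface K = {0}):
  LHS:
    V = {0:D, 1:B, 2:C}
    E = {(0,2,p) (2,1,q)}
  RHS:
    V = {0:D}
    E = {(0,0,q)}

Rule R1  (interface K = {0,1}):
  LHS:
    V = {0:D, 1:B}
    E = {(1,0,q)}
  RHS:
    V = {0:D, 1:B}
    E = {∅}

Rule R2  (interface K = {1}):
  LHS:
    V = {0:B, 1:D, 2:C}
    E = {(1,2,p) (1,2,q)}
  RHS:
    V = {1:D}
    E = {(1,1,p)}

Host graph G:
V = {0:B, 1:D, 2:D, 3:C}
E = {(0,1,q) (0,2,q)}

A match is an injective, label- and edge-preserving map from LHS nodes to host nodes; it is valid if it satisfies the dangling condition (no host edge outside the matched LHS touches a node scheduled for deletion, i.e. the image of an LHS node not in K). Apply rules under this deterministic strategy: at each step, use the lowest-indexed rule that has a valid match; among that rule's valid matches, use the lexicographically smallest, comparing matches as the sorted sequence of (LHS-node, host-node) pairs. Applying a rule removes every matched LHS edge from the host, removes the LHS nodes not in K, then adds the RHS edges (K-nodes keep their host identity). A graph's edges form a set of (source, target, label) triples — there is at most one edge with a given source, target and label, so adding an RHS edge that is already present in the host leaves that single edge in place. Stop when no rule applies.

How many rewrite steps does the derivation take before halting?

Answer: 2

Derivation:
start.  V:4 E:2  edges: 0-q->1 0-q->2
1. fire R1 via {0↦1, 1↦0}  →  V:4 E:1  edges: 0-q->2
2. fire R1 via {0↦2, 1↦0}  →  V:4 E:0  edges: ∅
normal form: no rule applies after step 2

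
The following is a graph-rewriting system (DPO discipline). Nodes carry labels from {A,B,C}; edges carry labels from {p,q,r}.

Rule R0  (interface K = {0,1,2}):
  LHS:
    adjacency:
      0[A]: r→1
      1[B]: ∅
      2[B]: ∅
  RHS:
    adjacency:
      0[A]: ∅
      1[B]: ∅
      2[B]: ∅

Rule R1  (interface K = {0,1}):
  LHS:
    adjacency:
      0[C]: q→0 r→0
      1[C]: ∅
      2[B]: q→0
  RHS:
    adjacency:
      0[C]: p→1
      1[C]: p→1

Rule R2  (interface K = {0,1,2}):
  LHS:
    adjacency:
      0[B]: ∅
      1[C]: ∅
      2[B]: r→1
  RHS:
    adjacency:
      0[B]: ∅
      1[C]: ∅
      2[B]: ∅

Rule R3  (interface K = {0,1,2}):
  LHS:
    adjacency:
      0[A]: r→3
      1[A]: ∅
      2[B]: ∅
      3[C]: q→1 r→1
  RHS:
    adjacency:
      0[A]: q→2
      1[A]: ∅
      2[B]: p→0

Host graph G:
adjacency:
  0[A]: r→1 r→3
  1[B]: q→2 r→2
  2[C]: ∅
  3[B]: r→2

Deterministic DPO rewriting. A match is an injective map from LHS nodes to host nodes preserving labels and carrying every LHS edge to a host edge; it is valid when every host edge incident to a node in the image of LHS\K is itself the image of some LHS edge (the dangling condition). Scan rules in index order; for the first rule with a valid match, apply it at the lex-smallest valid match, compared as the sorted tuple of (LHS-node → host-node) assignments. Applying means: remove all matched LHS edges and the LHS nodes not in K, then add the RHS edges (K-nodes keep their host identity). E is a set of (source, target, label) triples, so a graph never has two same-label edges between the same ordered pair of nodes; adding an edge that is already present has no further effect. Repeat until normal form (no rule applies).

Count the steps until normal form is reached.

initial: |V|=4 |E|=5  E = 0-r->1 0-r->3 1-q->2 1-r->2 3-r->2
step 1: apply R0 at {0↦0, 1↦1, 2↦3}  → |V|=4 |E|=4  E = 0-r->3 1-q->2 1-r->2 3-r->2
step 2: apply R0 at {0↦0, 1↦3, 2↦1}  → |V|=4 |E|=3  E = 1-q->2 1-r->2 3-r->2
step 3: apply R2 at {0↦1, 1↦2, 2↦3}  → |V|=4 |E|=2  E = 1-q->2 1-r->2
step 4: apply R2 at {0↦3, 1↦2, 2↦1}  → |V|=4 |E|=1  E = 1-q->2
final graph: no rule applies after step 4

Answer: 4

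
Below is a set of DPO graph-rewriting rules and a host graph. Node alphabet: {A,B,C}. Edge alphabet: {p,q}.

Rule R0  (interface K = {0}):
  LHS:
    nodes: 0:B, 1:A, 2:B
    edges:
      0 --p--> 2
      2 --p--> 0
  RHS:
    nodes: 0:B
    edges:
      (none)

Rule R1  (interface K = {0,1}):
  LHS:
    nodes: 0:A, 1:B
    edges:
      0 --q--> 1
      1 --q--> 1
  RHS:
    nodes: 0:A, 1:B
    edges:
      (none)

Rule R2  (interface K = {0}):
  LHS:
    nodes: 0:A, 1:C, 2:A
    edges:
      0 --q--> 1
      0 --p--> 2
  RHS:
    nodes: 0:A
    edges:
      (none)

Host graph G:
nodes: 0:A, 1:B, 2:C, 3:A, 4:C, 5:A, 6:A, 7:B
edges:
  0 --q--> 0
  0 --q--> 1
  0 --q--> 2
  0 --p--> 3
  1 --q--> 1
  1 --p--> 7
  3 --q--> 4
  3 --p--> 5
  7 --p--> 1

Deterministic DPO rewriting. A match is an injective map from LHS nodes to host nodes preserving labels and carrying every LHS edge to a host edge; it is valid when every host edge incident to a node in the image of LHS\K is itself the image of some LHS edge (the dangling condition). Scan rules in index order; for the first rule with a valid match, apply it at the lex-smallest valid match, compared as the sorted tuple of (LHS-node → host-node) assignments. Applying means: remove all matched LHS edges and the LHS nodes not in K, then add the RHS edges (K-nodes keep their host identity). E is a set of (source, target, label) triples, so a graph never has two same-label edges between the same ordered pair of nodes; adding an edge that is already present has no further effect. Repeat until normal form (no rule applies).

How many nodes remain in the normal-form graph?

Answer: 2

Derivation:
[0] host  ⇒  8 nodes, 9 edges  {0-q->0 0-q->1 0-q->2 0-p->3 1-q->1 1-p->7 3-q->4 3-p->5 7-p->1}
[1] R0 @ {0↦1, 1↦6, 2↦7}  ⇒  6 nodes, 7 edges  {0-q->0 0-q->1 0-q->2 0-p->3 1-q->1 3-q->4 3-p->5}
[2] R1 @ {0↦0, 1↦1}  ⇒  6 nodes, 5 edges  {0-q->0 0-q->2 0-p->3 3-q->4 3-p->5}
[3] R2 @ {0↦3, 1↦4, 2↦5}  ⇒  4 nodes, 3 edges  {0-q->0 0-q->2 0-p->3}
[4] R2 @ {0↦0, 1↦2, 2↦3}  ⇒  2 nodes, 1 edges  {0-q->0}
final graph: no rule applies after step 4
NF nodes: {0:A, 1:B}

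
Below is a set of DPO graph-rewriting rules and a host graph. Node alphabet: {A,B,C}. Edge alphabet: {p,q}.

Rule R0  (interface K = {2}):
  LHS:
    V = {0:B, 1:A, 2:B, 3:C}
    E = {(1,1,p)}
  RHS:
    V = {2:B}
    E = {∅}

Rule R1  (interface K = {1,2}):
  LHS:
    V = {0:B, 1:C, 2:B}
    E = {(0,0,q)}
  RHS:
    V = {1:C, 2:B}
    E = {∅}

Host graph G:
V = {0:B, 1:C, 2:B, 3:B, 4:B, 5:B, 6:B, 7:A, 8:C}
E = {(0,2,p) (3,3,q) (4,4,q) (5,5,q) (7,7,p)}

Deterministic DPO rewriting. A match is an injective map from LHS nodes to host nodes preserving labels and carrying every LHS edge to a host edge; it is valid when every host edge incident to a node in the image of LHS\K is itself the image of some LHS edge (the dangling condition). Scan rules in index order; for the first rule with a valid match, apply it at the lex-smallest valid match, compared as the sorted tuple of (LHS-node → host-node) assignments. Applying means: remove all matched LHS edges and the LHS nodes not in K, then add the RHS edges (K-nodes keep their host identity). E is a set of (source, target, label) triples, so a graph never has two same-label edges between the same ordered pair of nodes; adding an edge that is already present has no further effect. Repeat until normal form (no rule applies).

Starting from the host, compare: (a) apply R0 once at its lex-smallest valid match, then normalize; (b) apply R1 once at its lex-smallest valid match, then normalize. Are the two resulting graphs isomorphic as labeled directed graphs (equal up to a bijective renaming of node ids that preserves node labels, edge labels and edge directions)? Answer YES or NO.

Answer: YES

Rewrite trace:
branch R0-first: apply at {0↦6, 1↦7, 2↦0, 3↦1} → |E|=4, then 3 more step(s) → NF |V|=3 |E|=1 V={0:B, 2:B, 8:C} E=0-p->2
branch R1-first: apply at {0↦3, 1↦1, 2↦0} → |E|=4, then 3 more step(s) → NF |V|=3 |E|=1 V={0:B, 2:B, 8:C} E=0-p->2
graphs isomorphic (equal up to label-preserving node renaming)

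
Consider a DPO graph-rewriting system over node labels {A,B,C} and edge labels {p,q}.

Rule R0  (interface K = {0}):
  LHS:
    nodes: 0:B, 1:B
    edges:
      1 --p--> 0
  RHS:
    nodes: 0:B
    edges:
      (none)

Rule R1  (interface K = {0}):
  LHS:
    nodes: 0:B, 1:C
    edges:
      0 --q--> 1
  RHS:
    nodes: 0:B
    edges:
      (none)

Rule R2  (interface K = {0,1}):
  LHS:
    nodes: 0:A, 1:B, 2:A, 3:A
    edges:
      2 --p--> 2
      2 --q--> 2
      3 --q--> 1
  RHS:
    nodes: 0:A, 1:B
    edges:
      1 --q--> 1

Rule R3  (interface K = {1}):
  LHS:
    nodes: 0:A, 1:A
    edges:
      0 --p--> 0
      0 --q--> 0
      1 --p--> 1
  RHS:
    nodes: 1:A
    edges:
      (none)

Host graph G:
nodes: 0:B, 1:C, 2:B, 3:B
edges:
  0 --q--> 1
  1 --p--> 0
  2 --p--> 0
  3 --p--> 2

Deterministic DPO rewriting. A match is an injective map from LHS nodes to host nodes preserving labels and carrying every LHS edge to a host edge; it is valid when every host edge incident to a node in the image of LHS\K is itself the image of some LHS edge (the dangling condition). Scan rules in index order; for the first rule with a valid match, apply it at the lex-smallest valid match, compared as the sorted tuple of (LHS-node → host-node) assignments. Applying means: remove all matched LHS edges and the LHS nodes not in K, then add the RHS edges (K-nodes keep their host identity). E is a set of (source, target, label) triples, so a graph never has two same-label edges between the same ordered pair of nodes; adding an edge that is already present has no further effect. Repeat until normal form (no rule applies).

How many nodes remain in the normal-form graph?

start.  V:4 E:4  edges: 0-q->1 1-p->0 2-p->0 3-p->2
1. fire R0 via {0↦2, 1↦3}  →  V:3 E:3  edges: 0-q->1 1-p->0 2-p->0
2. fire R0 via {0↦0, 1↦2}  →  V:2 E:2  edges: 0-q->1 1-p->0
final graph: no rule applies after step 2
NF nodes: {0:B, 1:C}

Answer: 2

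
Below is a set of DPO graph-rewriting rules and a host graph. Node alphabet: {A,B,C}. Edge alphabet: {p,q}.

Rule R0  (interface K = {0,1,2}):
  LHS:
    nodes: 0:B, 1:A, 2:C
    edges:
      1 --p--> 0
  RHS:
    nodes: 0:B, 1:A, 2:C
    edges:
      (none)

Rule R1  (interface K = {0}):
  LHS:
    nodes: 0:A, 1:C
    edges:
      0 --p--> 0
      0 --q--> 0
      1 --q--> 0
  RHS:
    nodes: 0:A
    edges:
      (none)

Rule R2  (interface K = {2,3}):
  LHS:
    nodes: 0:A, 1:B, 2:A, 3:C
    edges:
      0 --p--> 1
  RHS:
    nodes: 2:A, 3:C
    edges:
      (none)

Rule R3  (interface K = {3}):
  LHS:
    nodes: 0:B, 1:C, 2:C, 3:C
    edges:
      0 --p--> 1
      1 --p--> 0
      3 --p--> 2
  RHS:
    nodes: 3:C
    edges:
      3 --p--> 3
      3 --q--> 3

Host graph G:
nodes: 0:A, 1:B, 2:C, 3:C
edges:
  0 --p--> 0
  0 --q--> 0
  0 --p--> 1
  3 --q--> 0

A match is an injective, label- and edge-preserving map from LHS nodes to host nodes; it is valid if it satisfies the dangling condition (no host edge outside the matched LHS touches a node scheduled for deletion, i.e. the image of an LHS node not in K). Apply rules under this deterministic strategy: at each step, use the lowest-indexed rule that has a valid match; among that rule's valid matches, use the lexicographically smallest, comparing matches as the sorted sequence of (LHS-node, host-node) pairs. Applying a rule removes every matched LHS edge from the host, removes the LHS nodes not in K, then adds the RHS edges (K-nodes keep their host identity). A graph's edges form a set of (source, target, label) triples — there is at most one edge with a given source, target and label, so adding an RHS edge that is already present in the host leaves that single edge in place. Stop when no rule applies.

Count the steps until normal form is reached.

start.  V:4 E:4  edges: 0-p->0 0-q->0 0-p->1 3-q->0
1. fire R0 via {0↦1, 1↦0, 2↦2}  →  V:4 E:3  edges: 0-p->0 0-q->0 3-q->0
2. fire R1 via {0↦0, 1↦3}  →  V:3 E:0  edges: ∅
final graph: no rule applies after step 2

Answer: 2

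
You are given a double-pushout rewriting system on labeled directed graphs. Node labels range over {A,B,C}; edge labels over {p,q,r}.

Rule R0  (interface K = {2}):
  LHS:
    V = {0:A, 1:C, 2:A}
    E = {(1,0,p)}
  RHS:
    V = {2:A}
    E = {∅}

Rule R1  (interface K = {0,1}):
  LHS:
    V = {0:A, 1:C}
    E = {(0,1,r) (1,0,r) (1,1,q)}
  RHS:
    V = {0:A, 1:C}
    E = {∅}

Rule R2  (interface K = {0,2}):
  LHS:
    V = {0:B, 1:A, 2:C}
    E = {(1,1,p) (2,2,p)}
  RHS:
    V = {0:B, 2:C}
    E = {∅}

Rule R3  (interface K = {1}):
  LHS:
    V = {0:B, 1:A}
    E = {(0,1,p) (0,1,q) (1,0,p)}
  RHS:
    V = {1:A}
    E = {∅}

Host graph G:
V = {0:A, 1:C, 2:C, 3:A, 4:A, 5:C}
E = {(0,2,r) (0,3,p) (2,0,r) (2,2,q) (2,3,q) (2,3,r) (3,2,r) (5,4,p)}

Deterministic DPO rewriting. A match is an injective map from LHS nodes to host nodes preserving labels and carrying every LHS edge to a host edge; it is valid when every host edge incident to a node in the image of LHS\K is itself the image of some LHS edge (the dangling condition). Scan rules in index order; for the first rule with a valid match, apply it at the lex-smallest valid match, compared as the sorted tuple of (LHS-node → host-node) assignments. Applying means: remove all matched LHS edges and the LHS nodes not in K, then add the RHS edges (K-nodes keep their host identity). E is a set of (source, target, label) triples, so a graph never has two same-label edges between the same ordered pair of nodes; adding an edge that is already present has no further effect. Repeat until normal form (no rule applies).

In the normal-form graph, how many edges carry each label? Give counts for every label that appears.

Answer: p:1 q:1 r:2

Rewrite trace:
initial: |V|=6 |E|=8  E = 0-r->2 0-p->3 2-r->0 2-q->2 2-q->3 2-r->3 3-r->2 5-p->4
step 1: apply R0 at {0↦4, 1↦5, 2↦0}  → |V|=4 |E|=7  E = 0-r->2 0-p->3 2-r->0 2-q->2 2-q->3 2-r->3 3-r->2
step 2: apply R1 at {0↦0, 1↦2}  → |V|=4 |E|=4  E = 0-p->3 2-q->3 2-r->3 3-r->2
normal form: no rule applies after step 2
NF edges: [(0, 3, 'p'), (2, 3, 'q'), (2, 3, 'r'), (3, 2, 'r')]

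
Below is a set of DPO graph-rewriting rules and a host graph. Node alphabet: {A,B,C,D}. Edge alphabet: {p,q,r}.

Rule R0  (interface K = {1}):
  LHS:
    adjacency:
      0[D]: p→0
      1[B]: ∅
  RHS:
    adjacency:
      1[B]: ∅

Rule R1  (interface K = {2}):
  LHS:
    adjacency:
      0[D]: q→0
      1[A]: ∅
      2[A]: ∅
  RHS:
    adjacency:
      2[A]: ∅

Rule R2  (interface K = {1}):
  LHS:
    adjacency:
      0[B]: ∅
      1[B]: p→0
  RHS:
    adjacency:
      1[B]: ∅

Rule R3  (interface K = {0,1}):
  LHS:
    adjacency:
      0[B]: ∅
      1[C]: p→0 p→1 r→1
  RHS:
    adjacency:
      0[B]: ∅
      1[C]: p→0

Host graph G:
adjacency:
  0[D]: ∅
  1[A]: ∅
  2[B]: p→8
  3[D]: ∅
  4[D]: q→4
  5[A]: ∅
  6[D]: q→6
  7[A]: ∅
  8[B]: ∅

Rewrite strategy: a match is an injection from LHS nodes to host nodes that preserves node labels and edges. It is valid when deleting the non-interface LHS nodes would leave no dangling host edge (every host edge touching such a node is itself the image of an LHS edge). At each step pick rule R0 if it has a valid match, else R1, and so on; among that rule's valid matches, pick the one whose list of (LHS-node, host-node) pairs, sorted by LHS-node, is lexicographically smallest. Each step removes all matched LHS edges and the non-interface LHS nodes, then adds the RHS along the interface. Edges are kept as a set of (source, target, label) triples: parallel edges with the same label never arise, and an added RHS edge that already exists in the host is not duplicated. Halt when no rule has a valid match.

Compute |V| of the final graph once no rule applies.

Answer: 4

Rewrite trace:
initial: |V|=9 |E|=3  E = 2-p->8 4-q->4 6-q->6
step 1: apply R1 at {0↦4, 1↦1, 2↦5}  → |V|=7 |E|=2  E = 2-p->8 6-q->6
step 2: apply R1 at {0↦6, 1↦5, 2↦7}  → |V|=5 |E|=1  E = 2-p->8
step 3: apply R2 at {0↦8, 1↦2}  → |V|=4 |E|=0  E = ∅
final graph: no rule applies after step 3
NF nodes: {0:D, 2:B, 3:D, 7:A}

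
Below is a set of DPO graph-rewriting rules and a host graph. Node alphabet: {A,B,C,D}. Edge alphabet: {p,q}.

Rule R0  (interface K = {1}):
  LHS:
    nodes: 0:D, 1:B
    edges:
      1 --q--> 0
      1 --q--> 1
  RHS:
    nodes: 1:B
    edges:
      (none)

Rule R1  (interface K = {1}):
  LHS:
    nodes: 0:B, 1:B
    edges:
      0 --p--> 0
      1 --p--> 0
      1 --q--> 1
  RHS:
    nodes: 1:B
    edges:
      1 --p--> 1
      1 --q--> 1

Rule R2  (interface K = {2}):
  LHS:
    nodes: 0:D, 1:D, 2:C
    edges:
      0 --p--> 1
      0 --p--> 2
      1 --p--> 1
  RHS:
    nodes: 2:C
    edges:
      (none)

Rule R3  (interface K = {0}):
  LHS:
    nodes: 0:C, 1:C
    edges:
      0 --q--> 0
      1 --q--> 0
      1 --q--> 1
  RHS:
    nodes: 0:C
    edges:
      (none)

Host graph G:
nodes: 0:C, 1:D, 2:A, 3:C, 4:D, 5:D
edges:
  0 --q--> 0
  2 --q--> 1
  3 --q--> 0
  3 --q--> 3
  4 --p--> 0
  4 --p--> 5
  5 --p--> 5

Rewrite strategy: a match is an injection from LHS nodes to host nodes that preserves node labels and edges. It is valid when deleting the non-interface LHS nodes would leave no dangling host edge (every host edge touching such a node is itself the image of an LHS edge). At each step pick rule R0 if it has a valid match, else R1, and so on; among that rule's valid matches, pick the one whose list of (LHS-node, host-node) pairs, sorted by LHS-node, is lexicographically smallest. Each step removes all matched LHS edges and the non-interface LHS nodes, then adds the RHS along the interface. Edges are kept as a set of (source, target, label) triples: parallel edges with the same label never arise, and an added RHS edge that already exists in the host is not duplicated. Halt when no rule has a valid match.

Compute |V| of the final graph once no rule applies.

start.  V:6 E:7  edges: 0-q->0 2-q->1 3-q->0 3-q->3 4-p->0 4-p->5 5-p->5
1. fire R2 via {0↦4, 1↦5, 2↦0}  →  V:4 E:4  edges: 0-q->0 2-q->1 3-q->0 3-q->3
2. fire R3 via {0↦0, 1↦3}  →  V:3 E:1  edges: 2-q->1
normal form: no rule applies after step 2
NF nodes: {0:C, 1:D, 2:A}

Answer: 3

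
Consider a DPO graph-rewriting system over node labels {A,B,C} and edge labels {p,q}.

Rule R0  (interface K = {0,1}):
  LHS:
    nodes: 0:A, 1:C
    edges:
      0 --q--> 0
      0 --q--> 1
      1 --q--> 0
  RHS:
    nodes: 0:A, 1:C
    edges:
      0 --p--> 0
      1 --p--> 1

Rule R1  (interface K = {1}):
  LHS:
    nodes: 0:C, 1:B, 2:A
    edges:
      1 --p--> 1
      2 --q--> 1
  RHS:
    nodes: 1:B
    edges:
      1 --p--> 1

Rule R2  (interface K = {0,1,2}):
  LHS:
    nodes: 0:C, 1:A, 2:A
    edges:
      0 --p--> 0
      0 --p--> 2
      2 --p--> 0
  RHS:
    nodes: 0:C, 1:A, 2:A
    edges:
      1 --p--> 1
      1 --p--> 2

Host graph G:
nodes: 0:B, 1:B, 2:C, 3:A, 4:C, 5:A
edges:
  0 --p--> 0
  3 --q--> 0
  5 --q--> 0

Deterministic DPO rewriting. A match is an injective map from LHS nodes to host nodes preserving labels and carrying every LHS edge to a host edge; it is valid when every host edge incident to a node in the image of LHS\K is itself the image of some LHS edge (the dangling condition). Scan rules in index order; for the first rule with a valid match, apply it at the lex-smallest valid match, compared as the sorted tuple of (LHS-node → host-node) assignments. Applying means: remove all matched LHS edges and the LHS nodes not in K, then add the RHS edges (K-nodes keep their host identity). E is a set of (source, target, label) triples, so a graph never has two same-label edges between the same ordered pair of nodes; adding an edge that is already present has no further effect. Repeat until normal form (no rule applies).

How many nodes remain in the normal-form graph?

start.  V:6 E:3  edges: 0-p->0 3-q->0 5-q->0
1. fire R1 via {0↦2, 1↦0, 2↦3}  →  V:4 E:2  edges: 0-p->0 5-q->0
2. fire R1 via {0↦4, 1↦0, 2↦5}  →  V:2 E:1  edges: 0-p->0
normal form: no rule applies after step 2
NF nodes: {0:B, 1:B}

Answer: 2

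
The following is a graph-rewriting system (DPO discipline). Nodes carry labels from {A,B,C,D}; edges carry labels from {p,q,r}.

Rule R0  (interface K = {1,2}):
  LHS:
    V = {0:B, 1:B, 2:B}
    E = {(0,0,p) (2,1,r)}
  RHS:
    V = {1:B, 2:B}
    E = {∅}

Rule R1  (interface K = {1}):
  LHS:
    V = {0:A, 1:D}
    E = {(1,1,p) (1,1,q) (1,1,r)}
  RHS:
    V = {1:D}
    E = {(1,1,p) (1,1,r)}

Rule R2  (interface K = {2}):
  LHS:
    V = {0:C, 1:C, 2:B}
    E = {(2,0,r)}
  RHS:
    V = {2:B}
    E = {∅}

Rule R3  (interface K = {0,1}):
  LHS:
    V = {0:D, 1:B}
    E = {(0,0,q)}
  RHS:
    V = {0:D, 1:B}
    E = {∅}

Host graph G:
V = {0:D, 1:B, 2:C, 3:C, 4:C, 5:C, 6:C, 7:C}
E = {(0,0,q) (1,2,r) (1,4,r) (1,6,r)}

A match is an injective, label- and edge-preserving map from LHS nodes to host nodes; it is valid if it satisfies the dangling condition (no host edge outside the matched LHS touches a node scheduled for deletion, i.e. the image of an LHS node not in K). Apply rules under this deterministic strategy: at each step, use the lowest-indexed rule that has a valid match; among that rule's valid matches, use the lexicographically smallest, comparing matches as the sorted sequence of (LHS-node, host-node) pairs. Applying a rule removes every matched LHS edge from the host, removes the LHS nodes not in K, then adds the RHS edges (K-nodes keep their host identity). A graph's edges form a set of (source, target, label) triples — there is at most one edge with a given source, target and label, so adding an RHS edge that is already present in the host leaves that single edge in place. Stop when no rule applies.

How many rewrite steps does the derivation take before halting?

start.  V:8 E:4  edges: 0-q->0 1-r->2 1-r->4 1-r->6
1. fire R2 via {0↦2, 1↦3, 2↦1}  →  V:6 E:3  edges: 0-q->0 1-r->4 1-r->6
2. fire R2 via {0↦4, 1↦5, 2↦1}  →  V:4 E:2  edges: 0-q->0 1-r->6
3. fire R2 via {0↦6, 1↦7, 2↦1}  →  V:2 E:1  edges: 0-q->0
4. fire R3 via {0↦0, 1↦1}  →  V:2 E:0  edges: ∅
normal form: no rule applies after step 4

Answer: 4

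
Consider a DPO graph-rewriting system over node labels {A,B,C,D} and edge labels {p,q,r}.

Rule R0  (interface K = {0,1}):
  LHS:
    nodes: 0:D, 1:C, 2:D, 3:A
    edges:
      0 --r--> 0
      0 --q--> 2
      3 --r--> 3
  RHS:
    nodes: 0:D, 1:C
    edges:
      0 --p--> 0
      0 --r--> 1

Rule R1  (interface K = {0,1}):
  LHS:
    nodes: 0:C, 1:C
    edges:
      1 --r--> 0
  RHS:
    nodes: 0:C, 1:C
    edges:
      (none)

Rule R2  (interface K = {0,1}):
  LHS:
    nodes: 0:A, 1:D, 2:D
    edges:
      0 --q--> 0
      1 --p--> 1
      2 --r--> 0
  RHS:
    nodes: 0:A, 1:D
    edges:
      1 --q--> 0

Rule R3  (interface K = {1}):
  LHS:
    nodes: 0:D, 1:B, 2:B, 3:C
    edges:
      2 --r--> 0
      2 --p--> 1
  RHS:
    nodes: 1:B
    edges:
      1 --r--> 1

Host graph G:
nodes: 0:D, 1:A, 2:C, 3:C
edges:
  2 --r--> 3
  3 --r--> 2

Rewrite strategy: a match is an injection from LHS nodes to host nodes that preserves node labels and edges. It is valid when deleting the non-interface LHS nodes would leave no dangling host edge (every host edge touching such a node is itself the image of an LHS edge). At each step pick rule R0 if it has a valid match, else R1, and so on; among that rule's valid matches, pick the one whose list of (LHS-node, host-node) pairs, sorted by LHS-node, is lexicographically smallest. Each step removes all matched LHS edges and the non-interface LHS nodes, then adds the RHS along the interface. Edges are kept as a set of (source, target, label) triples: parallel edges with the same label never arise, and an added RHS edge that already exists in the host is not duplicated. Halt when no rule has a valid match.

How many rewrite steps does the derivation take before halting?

[0] host  ⇒  4 nodes, 2 edges  {2-r->3 3-r->2}
[1] R1 @ {0↦2, 1↦3}  ⇒  4 nodes, 1 edges  {2-r->3}
[2] R1 @ {0↦3, 1↦2}  ⇒  4 nodes, 0 edges  {∅}
normal form: no rule applies after step 2

Answer: 2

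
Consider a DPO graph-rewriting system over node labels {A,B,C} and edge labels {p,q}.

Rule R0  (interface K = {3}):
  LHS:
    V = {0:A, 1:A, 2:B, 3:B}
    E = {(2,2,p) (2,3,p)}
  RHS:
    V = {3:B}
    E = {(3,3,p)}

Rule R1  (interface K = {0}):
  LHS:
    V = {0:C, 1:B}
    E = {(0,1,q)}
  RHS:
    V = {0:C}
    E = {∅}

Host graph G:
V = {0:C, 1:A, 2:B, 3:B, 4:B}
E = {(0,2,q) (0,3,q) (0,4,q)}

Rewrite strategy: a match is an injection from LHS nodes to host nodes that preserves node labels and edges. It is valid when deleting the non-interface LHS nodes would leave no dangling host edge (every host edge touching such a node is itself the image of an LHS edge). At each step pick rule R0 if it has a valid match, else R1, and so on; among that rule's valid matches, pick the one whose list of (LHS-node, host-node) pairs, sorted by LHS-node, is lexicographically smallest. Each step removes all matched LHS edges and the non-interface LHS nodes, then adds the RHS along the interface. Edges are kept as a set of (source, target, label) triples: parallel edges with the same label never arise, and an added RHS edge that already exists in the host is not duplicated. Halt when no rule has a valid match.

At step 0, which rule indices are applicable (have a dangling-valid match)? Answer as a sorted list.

Answer: [R1]

Derivation:
R0: no valid match — LHS pattern not found
R1: 3 valid matches — {0↦0, 1↦2}, {0↦0, 1↦3}, {0↦0, 1↦4}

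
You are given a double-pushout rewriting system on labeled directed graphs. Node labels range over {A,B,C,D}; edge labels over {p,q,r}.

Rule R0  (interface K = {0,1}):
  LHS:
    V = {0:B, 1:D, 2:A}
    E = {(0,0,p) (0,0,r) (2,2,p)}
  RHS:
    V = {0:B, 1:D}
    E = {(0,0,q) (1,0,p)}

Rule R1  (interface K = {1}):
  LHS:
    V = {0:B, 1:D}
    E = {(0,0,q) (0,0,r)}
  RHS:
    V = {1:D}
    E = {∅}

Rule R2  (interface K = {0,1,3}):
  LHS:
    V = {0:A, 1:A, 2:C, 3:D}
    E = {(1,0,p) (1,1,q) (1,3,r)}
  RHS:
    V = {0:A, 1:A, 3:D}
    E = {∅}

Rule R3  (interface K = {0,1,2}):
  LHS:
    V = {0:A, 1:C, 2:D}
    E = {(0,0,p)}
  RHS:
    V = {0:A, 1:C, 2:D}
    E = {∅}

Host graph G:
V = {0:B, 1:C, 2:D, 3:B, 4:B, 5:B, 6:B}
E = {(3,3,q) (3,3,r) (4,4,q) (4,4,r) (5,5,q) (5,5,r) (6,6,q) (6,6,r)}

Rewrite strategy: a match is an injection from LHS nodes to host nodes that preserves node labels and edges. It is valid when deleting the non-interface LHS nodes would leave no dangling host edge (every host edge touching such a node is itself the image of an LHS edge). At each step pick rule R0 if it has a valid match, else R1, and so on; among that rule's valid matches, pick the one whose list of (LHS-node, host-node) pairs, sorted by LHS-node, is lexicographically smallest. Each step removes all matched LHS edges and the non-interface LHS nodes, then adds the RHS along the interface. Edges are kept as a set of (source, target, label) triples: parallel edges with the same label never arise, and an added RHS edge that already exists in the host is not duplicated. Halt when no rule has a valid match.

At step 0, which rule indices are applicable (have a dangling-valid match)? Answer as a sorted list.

R0: no valid match — LHS pattern not found
R1: 4 valid matches — {0↦3, 1↦2}, {0↦4, 1↦2}, {0↦5, 1↦2} (+1 more)
R2: no valid match — LHS pattern not found
R3: no valid match — LHS pattern not found

Answer: [R1]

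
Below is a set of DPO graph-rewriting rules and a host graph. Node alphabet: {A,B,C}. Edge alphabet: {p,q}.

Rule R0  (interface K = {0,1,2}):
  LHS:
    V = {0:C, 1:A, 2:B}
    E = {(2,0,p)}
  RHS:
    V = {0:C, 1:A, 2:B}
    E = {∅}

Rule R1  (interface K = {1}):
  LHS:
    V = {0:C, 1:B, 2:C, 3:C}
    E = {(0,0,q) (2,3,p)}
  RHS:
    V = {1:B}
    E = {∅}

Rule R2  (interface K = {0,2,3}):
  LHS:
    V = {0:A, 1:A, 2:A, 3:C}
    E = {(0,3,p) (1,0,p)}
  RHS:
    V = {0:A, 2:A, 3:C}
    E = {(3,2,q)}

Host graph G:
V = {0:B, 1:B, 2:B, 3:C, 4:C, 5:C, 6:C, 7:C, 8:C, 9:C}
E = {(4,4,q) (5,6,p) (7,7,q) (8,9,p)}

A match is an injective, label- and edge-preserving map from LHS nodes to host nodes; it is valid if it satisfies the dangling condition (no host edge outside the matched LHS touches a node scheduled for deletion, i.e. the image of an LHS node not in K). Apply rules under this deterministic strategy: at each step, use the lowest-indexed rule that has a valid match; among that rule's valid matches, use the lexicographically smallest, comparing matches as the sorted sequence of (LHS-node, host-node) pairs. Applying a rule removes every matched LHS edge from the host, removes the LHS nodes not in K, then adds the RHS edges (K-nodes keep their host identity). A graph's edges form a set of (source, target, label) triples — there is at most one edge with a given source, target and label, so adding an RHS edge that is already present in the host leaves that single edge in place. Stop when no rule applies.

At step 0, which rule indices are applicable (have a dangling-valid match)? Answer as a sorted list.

R0: no valid match — LHS pattern not found
R1: 12 valid matches — {0↦4, 1↦0, 2↦5, 3↦6}, {0↦4, 1↦0, 2↦8, 3↦9}, {0↦4, 1↦1, 2↦5, 3↦6} (+9 more)
R2: no valid match — LHS pattern not found

Answer: [R1]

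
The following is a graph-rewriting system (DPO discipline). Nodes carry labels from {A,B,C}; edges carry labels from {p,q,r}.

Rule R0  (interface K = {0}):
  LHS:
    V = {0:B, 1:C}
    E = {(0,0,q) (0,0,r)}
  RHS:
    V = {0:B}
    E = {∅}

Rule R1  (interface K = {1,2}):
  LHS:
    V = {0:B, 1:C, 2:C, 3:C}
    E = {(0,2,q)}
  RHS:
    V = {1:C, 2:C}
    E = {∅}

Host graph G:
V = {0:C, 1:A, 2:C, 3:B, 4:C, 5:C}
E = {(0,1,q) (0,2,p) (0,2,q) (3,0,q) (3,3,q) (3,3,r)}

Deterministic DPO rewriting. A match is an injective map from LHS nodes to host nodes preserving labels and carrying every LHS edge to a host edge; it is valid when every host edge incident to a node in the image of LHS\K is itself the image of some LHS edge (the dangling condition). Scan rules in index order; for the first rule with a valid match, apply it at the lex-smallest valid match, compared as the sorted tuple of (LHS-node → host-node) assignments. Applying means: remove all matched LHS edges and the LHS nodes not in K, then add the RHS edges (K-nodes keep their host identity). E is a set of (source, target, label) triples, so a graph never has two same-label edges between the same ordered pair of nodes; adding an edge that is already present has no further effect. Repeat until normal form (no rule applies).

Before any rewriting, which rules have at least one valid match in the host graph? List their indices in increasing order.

Answer: [R0]

Derivation:
R0: 2 valid matches — {0↦3, 1↦4}, {0↦3, 1↦5}
R1: no valid match — 6 raw matches, all fail dangling condition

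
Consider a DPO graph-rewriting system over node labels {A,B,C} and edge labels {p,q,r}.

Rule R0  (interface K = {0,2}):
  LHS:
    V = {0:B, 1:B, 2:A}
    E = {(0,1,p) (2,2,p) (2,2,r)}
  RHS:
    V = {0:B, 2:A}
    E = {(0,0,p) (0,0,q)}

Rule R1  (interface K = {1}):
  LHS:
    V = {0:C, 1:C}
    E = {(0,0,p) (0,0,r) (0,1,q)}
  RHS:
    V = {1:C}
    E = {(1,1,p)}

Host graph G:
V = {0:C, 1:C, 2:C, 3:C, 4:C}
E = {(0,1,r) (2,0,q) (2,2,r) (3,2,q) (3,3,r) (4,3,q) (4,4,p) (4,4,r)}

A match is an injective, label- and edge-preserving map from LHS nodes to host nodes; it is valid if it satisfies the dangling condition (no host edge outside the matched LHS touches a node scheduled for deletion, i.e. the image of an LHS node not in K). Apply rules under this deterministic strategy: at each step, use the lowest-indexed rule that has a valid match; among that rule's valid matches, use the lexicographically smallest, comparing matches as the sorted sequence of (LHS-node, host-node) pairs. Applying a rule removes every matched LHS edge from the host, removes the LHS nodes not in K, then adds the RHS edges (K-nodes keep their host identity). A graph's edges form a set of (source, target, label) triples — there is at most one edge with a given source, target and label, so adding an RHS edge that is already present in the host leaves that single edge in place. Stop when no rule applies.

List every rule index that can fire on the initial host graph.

Answer: [R1]

Derivation:
R0: no valid match — LHS pattern not found
R1: 1 valid match — {0↦4, 1↦3}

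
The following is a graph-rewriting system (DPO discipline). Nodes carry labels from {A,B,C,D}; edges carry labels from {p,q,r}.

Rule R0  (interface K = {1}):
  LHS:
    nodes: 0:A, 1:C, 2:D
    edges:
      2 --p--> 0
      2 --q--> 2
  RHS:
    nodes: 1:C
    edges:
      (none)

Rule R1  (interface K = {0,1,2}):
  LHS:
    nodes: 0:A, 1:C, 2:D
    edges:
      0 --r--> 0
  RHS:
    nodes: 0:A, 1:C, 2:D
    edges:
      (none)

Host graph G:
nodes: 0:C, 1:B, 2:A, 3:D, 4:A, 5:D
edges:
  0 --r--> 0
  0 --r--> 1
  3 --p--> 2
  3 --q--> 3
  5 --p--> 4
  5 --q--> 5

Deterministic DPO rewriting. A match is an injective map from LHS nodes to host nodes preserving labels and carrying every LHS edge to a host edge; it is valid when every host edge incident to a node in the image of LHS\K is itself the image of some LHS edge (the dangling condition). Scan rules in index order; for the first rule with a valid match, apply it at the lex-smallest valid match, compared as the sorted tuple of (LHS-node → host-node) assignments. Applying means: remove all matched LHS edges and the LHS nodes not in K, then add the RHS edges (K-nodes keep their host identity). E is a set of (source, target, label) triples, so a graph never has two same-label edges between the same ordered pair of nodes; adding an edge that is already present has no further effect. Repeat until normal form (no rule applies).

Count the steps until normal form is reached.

Answer: 2

Derivation:
initial: |V|=6 |E|=6  E = 0-r->0 0-r->1 3-p->2 3-q->3 5-p->4 5-q->5
step 1: apply R0 at {0↦2, 1↦0, 2↦3}  → |V|=4 |E|=4  E = 0-r->0 0-r->1 5-p->4 5-q->5
step 2: apply R0 at {0↦4, 1↦0, 2↦5}  → |V|=2 |E|=2  E = 0-r->0 0-r->1
final graph: no rule applies after step 2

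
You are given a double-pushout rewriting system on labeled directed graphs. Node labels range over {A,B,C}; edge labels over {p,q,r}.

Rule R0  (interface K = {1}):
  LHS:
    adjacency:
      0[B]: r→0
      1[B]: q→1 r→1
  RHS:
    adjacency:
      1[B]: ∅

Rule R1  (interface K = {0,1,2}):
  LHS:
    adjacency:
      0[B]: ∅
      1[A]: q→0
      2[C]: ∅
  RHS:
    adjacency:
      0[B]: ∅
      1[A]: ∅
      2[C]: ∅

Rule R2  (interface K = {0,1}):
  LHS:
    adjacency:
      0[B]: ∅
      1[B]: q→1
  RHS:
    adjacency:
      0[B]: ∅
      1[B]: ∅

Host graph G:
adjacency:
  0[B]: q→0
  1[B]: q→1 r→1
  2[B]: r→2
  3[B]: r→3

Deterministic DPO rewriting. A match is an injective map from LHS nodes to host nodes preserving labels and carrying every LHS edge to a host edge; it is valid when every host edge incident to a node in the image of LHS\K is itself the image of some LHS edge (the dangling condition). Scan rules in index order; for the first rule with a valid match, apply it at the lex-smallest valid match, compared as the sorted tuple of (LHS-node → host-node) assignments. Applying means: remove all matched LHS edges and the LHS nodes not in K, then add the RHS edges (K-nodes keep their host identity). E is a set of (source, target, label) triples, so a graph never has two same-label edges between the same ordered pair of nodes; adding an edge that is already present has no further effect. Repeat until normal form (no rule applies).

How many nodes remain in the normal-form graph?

Answer: 3

Rewrite trace:
[0] host  ⇒  4 nodes, 5 edges  {0-q->0 1-q->1 1-r->1 2-r->2 3-r->3}
[1] R0 @ {0↦2, 1↦1}  ⇒  3 nodes, 2 edges  {0-q->0 3-r->3}
[2] R2 @ {0↦1, 1↦0}  ⇒  3 nodes, 1 edges  {3-r->3}
final graph: no rule applies after step 2
NF nodes: {0:B, 1:B, 3:B}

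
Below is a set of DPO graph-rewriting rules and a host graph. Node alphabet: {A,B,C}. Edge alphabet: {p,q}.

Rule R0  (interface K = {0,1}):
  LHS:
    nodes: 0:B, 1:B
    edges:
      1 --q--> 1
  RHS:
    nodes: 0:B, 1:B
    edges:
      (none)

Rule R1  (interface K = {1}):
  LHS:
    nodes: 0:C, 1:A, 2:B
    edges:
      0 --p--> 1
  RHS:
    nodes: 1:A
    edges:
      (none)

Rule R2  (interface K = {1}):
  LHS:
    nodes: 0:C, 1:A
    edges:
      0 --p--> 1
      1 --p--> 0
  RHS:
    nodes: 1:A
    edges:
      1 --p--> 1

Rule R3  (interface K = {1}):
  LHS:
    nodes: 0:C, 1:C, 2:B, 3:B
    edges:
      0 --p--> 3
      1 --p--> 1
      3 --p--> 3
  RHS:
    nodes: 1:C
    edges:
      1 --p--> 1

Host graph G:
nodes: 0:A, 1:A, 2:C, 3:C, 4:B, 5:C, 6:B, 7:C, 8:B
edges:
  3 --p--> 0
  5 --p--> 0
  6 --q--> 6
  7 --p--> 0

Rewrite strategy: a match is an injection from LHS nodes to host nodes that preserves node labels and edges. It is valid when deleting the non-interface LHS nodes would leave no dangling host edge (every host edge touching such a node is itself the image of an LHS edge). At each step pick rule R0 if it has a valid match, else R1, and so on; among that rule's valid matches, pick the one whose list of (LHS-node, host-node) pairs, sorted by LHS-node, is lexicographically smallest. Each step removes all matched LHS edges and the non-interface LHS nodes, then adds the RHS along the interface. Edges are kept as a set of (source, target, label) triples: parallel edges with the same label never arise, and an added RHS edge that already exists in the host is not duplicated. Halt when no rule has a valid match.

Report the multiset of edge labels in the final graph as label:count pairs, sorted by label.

Answer: (no edges)

Derivation:
[0] host  ⇒  9 nodes, 4 edges  {3-p->0 5-p->0 6-q->6 7-p->0}
[1] R0 @ {0↦4, 1↦6}  ⇒  9 nodes, 3 edges  {3-p->0 5-p->0 7-p->0}
[2] R1 @ {0↦3, 1↦0, 2↦4}  ⇒  7 nodes, 2 edges  {5-p->0 7-p->0}
[3] R1 @ {0↦5, 1↦0, 2↦6}  ⇒  5 nodes, 1 edges  {7-p->0}
[4] R1 @ {0↦7, 1↦0, 2↦8}  ⇒  3 nodes, 0 edges  {∅}
halt: no rule applies after step 4
NF edges: []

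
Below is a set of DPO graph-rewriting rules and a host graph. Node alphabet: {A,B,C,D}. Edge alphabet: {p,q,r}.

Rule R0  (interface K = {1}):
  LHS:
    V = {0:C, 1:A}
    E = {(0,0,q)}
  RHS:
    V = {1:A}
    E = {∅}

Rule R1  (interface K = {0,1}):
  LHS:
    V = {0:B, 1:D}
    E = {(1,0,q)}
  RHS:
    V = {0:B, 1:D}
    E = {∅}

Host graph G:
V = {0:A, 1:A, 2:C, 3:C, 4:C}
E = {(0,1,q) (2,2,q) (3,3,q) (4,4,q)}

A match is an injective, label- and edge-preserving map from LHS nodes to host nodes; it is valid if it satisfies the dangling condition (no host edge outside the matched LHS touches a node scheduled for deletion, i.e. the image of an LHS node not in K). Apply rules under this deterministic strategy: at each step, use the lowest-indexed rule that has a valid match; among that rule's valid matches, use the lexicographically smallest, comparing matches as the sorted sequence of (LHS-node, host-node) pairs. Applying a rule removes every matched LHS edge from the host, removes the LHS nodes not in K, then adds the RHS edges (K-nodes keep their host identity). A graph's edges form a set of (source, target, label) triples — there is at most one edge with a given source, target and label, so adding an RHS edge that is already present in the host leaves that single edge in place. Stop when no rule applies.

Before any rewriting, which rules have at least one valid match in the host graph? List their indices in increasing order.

R0: 6 valid matches — {0↦2, 1↦0}, {0↦2, 1↦1}, {0↦3, 1↦0} (+3 more)
R1: no valid match — LHS pattern not found

Answer: [R0]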